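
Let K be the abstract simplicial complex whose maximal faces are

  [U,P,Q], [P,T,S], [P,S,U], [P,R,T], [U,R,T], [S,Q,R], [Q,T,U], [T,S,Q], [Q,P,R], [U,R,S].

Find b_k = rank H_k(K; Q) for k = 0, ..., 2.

Take the total order P < Q < R < S < T < U on the vertex set. Then K (dimension 2) consists of the simplices:

  0-simplices (6): P, Q, R, S, T, U
  1-simplices (15): PQ, PR, PS, PT, PU, QR, QS, QT, QU, RS, RT, RU, ST, SU, TU
  2-simplices (10): PQR, PQU, PRT, PST, PSU, QRS, QST, QTU, RSU, RTU

giving chain groups C_0 ≅ Z^6, C_1 ≅ Z^15, C_2 ≅ Z^10.

Boundary ∂_1: C_1 → C_0 sends each edge [p,q] (with p < q) to q − p. For instance
  ∂QR = R − Q.
As a 6×15 matrix over Z this has rank 5, with invariant factors (1,1,1,1,1).

The boundary map ∂_2: C_2 → C_1 acts by ∂[p,q,r] = [q,r] − [p,r] + [p,q]. For instance
  ∂QST = ST − QT + QS,
  ∂RSU = SU − RU + RS.
This gives a 15×10 integer matrix of rank 10; reducing to Smith normal form yields diagonal entries (1,1,1,1,1,1,1,1,1,2).

Reading off H_k = ker ∂_k / im ∂_{k+1}:

  H_0: rank C_0 − rank ∂_1 = 6 − 5 = 1, and the invariant factors of ∂_1 are all 1, so H_0 ≅ Z.
  H_1: rank ker ∂_1 − rank ∂_2 = (15 − 5) − 10 = 0, and ∂_2 has invariant factor 2 > 1, so H_1 ≅ Z/2Z.
  H_2: rank ker ∂_2 − rank ∂_3 = (10 − 10) − 0 = 0, and there is no ∂_3, so H_2 ≅ 0.

As a check, the Euler characteristic is 6 − 15 + 10 = 1, which agrees with 1 − 0 + 0 = 1.

Hence the Betti numbers are b_0 = 1, b_1 = 0, b_2 = 0.

b_0 = 1, b_1 = 0, b_2 = 0.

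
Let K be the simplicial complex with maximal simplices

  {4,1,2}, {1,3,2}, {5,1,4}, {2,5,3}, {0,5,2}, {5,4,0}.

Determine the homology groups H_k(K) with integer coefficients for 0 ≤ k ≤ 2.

H_0 ≅ Z,  H_1 ≅ Z,  H_2 = 0.

Take the total order 0 < 1 < 2 < 3 < 4 < 5 on the vertex set. Then K (dimension 2) consists of the simplices:

  0-simplices (6): [0], [1], [2], [3], [4], [5]
  1-simplices (12): [0,2], [0,4], [0,5], [1,2], [1,3], [1,4], [1,5], [2,3], [2,4], [2,5], [3,5], [4,5]
  2-simplices (6): [0,2,5], [0,4,5], [1,2,3], [1,2,4], [1,4,5], [2,3,5]

Hence C_0 ≅ Z^6, C_1 ≅ Z^12, C_2 ≅ Z^6.

Boundary ∂_1: C_1 → C_0 maps an edge to its endpoints' difference, ∂[p,q] = q − p.
The 6×12 boundary matrix has rank 5 and Smith normal form diag(1,1,1,1,1).

∂_2: C_2 → C_1 sends each 2-simplex [p,q,r] to [q,r] − [p,r] + [p,q]. For instance
  ∂[1,4,5] = [4,5] − [1,5] + [1,4],
  ∂[1,2,3] = [2,3] − [1,3] + [1,2].
The resulting 12×6 matrix has rank 6, and its Smith normal form has invariant factors (1,1,1,1,1,1).

Computing H_k = (kernel of ∂_k) / (image of ∂_{k+1}):

  H_0: rank C_0 − rank ∂_1 = 6 − 5 = 1, and the invariant factors of ∂_1 are all 1, so H_0 = Z.
  H_1: rank ker ∂_1 − rank ∂_2 = (12 − 5) − 6 = 1, and the invariant factors of ∂_2 are all 1, so H_1 = Z.
  H_2: rank ker ∂_2 − rank ∂_3 = (6 − 6) − 0 = 0, and there is no ∂_3, so H_2 = 0.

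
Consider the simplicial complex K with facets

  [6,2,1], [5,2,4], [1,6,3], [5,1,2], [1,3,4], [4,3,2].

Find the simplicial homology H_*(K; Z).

H_0 = Z,  H_1 = Z,  H_2 = 0.

Take the total order 1 < 2 < 3 < 4 < 5 < 6 on the vertex set. Then K (dimension 2) consists of the simplices:

  0-simplices (6): [1], [2], [3], [4], [5], [6]
  1-simplices (12): [1,2], [1,3], [1,4], [1,5], [1,6], [2,3], [2,4], [2,5], [2,6], [3,4], [3,6], [4,5]
  2-simplices (6): [1,2,5], [1,2,6], [1,3,4], [1,3,6], [2,3,4], [2,4,5]

so the chain groups are C_0 ≅ Z^6, C_1 ≅ Z^12, C_2 ≅ Z^6.

Boundary ∂_1: C_1 → C_0 sends each edge [p,q] (with p < q) to q − p.
As a 6×12 matrix over Z this has rank 5, with invariant factors (1,1,1,1,1).

Boundary ∂_2: C_2 → C_1 sends each 2-simplex [p,q,r] to [q,r] − [p,r] + [p,q]. For instance
  ∂[1,2,6] = [2,6] − [1,6] + [1,2],
  ∂[1,2,5] = [2,5] − [1,5] + [1,2].
The 12×6 boundary matrix has rank 6 and Smith normal form diag(1,1,1,1,1,1).

From H_k ≅ ker(∂_k) / im(∂_{k+1}) we obtain:

  H_0: rank C_0 − rank ∂_1 = 6 − 5 = 1, and the invariant factors of ∂_1 are all 1, so H_0 ≅ Z.
  H_1: rank ker ∂_1 − rank ∂_2 = (12 − 5) − 6 = 1, and the invariant factors of ∂_2 are all 1, so H_1 ≅ Z.
  H_2: rank ker ∂_2 − rank ∂_3 = (6 − 6) − 0 = 0, and there is no ∂_3, so H_2 ≅ 0.

As a check, the Euler characteristic is 6 − 12 + 6 = 0, which agrees with 1 − 1 + 0 = 0.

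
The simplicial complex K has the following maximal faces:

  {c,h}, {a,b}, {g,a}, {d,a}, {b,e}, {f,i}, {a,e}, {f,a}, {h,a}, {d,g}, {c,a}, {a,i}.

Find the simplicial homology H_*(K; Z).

Order the vertices as a < b < c < d < e < f < g < h < i. Listing each simplex with vertices in this order, K has dimension 1 with simplices:

  0-simplices (9): a, b, c, d, e, f, g, h, i
  1-simplices (12): ab, ac, ad, ae, af, ag, ah, ai, be, ch, dg, fi

Hence C_0 ≅ Z^9, C_1 ≅ Z^12.

∂_1: C_1 → C_0 sends each edge [p,q] (with p < q) to q − p.
This gives a 9×12 integer matrix of rank 8; reducing to Smith normal form yields diagonal entries (1,1,1,1,1,1,1,1).

Computing H_k = (kernel of ∂_k) / (image of ∂_{k+1}):

  H_0: rank C_0 − rank ∂_1 = 9 − 8 = 1, and the invariant factors of ∂_1 are all 1, so H_0 = Z.
  H_1: rank ker ∂_1 − rank ∂_2 = (12 − 8) − 0 = 4, and there is no ∂_2, so H_1 = Z^4.

H_0 = Z,  H_1 = Z^4.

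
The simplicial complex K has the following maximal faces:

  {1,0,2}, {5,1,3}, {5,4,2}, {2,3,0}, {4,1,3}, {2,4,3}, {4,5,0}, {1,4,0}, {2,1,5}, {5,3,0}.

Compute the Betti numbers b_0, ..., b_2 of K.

b_0 = 1, b_1 = 0, b_2 = 0.

Fix the vertex order 0 < 1 < 2 < 3 < 4 < 5 and write every simplex with vertices in increasing order. Then dim K = 2 and the simplices of K are:

  0-simplices (6): [0], [1], [2], [3], [4], [5]
  1-simplices (15): [0,1], [0,2], [0,3], [0,4], [0,5], [1,2], [1,3], [1,4], [1,5], [2,3], [2,4], [2,5], [3,4], [3,5], [4,5]
  2-simplices (10): [0,1,2], [0,1,4], [0,2,3], [0,3,5], [0,4,5], [1,2,5], [1,3,4], [1,3,5], [2,3,4], [2,4,5]

giving chain groups C_0 ≅ Z^6, C_1 ≅ Z^15, C_2 ≅ Z^10.

∂_1: C_1 → C_0 maps an edge to its endpoints' difference, ∂[p,q] = q − p.
The 6×15 boundary matrix has rank 5 and Smith normal form diag(1,1,1,1,1).

The boundary map ∂_2: C_2 → C_1 sends each 2-simplex [p,q,r] to [q,r] − [p,r] + [p,q]. For instance
  ∂[1,3,5] = [3,5] − [1,5] + [1,3],
  ∂[0,1,4] = [1,4] − [0,4] + [0,1].
As a 15×10 matrix over Z this has rank 10, with invariant factors (1,1,1,1,1,1,1,1,1,2).

From H_k ≅ ker(∂_k) / im(∂_{k+1}) we obtain:

  H_0: rank C_0 − rank ∂_1 = 6 − 5 = 1, and the invariant factors of ∂_1 are all 1, so H_0 ≅ Z.
  H_1: rank ker ∂_1 − rank ∂_2 = (15 − 5) − 10 = 0, and ∂_2 has invariant factor 2 > 1, so H_1 ≅ Z/2.
  H_2: rank ker ∂_2 − rank ∂_3 = (10 − 10) − 0 = 0, and there is no ∂_3, so H_2 ≅ 0.

As a check, the Euler characteristic is 6 − 15 + 10 = 1, which agrees with 1 − 0 + 0 = 1.

Hence the Betti numbers are b_0 = 1, b_1 = 0, b_2 = 0.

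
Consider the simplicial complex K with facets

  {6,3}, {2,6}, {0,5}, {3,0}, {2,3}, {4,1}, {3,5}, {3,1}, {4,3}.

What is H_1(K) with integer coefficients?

We work with the vertex ordering 0 < 1 < 2 < 3 < 4 < 5 < 6. The simplices of K, each written with vertices in increasing order, are:

  0-simplices (7): [0], [1], [2], [3], [4], [5], [6]
  1-simplices (9): [0,3], [0,5], [1,3], [1,4], [2,3], [2,6], [3,4], [3,5], [3,6]

so the chain groups are C_0 ≅ Z^7, C_1 ≅ Z^9.

The boundary map ∂_1: C_1 → C_0 maps an edge to its endpoints' difference, ∂[p,q] = q − p.
The resulting 7×9 matrix has rank 6, and its Smith normal form has invariant factors (1,1,1,1,1,1).

Reading off H_k = ker ∂_k / im ∂_{k+1}:

  H_1: rank ker ∂_1 − rank ∂_2 = (9 − 6) − 0 = 3, and there is no ∂_2, so H_1 ≅ Z^3.

(K is a triangulation of a wedge of 3 circles.)

H_1 ≅ Z^3.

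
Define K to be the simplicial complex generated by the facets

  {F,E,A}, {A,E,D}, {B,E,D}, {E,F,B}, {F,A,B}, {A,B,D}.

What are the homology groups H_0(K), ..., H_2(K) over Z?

Order the vertices as A < B < D < E < F. Listing each simplex with vertices in this order, K has dimension 2 with simplices:

  0-simplices (5): A, B, D, E, F
  1-simplices (9): AB, AD, AE, AF, BD, BE, BF, DE, EF
  2-simplices (6): ABD, ABF, ADE, AEF, BDE, BEF

giving chain groups C_0 ≅ Z^5, C_1 ≅ Z^9, C_2 ≅ Z^6.

The boundary map ∂_1: C_1 → C_0 is given by ∂[p,q] = [q] − [p]. For instance
  ∂BE = E − B.
This gives a 5×9 integer matrix of rank 4; reducing to Smith normal form yields diagonal entries (1,1,1,1).

The boundary map ∂_2: C_2 → C_1 sends each 2-simplex [p,q,r] to [q,r] − [p,r] + [p,q]. For instance
  ∂BDE = DE − BE + BD,
  ∂AEF = EF − AF + AE.
This gives a 9×6 integer matrix of rank 5; reducing to Smith normal form yields diagonal entries (1,1,1,1,1).

From H_k ≅ ker(∂_k) / im(∂_{k+1}) we obtain:

  H_0: rank C_0 − rank ∂_1 = 5 − 4 = 1, and the invariant factors of ∂_1 are all 1, so H_0 = Z.
  H_1: rank ker ∂_1 − rank ∂_2 = (9 − 4) − 5 = 0, and the invariant factors of ∂_2 are all 1, so H_1 = 0.
  H_2: rank ker ∂_2 − rank ∂_3 = (6 − 5) − 0 = 1, and there is no ∂_3, so H_2 = Z.

H_0 ≅ Z,  H_1 = 0,  H_2 ≅ Z.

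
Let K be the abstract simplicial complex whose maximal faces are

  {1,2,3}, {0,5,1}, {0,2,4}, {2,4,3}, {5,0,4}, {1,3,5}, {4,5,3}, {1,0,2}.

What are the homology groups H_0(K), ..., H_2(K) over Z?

Order the vertices as 0 < 1 < 2 < 3 < 4 < 5. Listing each simplex with vertices in this order, K has dimension 2 with simplices:

  0-simplices (6): [0], [1], [2], [3], [4], [5]
  1-simplices (12): [0,1], [0,2], [0,4], [0,5], [1,2], [1,3], [1,5], [2,3], [2,4], [3,4], [3,5], [4,5]
  2-simplices (8): [0,1,2], [0,1,5], [0,2,4], [0,4,5], [1,2,3], [1,3,5], [2,3,4], [3,4,5]

giving chain groups C_0 ≅ Z^6, C_1 ≅ Z^12, C_2 ≅ Z^8.

The boundary map ∂_1: C_1 → C_0 sends each edge [p,q] (with p < q) to q − p.
The resulting 6×12 matrix has rank 5, and its Smith normal form has invariant factors (1,1,1,1,1).

∂_2: C_2 → C_1 sends each 2-simplex [p,q,r] to [q,r] − [p,r] + [p,q]. For instance
  ∂[2,3,4] = [3,4] − [2,4] + [2,3],
  ∂[3,4,5] = [4,5] − [3,5] + [3,4].
This gives a 12×8 integer matrix of rank 7; reducing to Smith normal form yields diagonal entries (1,1,1,1,1,1,1).

Now H_k = ker ∂_k / im ∂_{k+1}, so:

  H_0: rank C_0 − rank ∂_1 = 6 − 5 = 1, and the invariant factors of ∂_1 are all 1, so H_0 = Z.
  H_1: rank ker ∂_1 − rank ∂_2 = (12 − 5) − 7 = 0, and the invariant factors of ∂_2 are all 1, so H_1 = 0.
  H_2: rank ker ∂_2 − rank ∂_3 = (8 − 7) − 0 = 1, and there is no ∂_3, so H_2 = Z.

(K is a triangulation of the 2-sphere S^2.)

H_0 = Z,  H_1 = 0,  H_2 = Z.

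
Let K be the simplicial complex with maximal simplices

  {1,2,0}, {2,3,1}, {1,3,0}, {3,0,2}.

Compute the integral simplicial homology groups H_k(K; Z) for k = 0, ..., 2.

H_0 = Z,  H_1 = 0,  H_2 = Z.

Fix the vertex order 0 < 1 < 2 < 3 and write every simplex with vertices in increasing order. Then dim K = 2 and the simplices of K are:

  0-simplices (4): [0], [1], [2], [3]
  1-simplices (6): [0,1], [0,2], [0,3], [1,2], [1,3], [2,3]
  2-simplices (4): [0,1,2], [0,1,3], [0,2,3], [1,2,3]

giving chain groups C_0 ≅ Z^4, C_1 ≅ Z^6, C_2 ≅ Z^4.

Boundary ∂_1: C_1 → C_0 sends each edge [p,q] (with p < q) to q − p.
This gives a 4×6 integer matrix of rank 3; reducing to Smith normal form yields diagonal entries (1,1,1).

Boundary ∂_2: C_2 → C_1 sends each 2-simplex [p,q,r] to [q,r] − [p,r] + [p,q]. For instance
  ∂[0,1,2] = [1,2] − [0,2] + [0,1],
  ∂[0,1,3] = [1,3] − [0,3] + [0,1].
The resulting 6×4 matrix has rank 3, and its Smith normal form has invariant factors (1,1,1).

Reading off H_k = ker ∂_k / im ∂_{k+1}:

  H_0: rank C_0 − rank ∂_1 = 4 − 3 = 1, and the invariant factors of ∂_1 are all 1, so H_0 ≅ Z.
  H_1: rank ker ∂_1 − rank ∂_2 = (6 − 3) − 3 = 0, and the invariant factors of ∂_2 are all 1, so H_1 ≅ 0.
  H_2: rank ker ∂_2 − rank ∂_3 = (4 − 3) − 0 = 1, and there is no ∂_3, so H_2 ≅ Z.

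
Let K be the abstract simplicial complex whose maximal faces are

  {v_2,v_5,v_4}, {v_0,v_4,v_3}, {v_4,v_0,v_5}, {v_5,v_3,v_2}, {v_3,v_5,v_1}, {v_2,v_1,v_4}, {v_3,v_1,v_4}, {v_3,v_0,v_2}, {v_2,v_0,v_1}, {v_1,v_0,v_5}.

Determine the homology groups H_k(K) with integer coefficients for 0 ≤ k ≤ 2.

H_0 ≅ Z,  H_1 ≅ Z/2Z,  H_2 = 0.

K has 6 vertices, 15 edges, 10 triangles.
rank ∂_0 = 0, rank ∂_1 = 5 ⇒ b_0 = 6 − 0 − 5 = 1; all invariant factors of ∂_1 are 1 so no torsion. So H_0 = Z.
rank ∂_1 = 5, rank ∂_2 = 10 ⇒ b_1 = 15 − 5 − 10 = 0; ∂_2 has invariant factor(s) [2] giving torsion. So H_1 = Z/2Z.
rank ∂_2 = 10, rank ∂_3 = 0 ⇒ b_2 = 10 − 10 − 0 = 0. So H_2 = 0.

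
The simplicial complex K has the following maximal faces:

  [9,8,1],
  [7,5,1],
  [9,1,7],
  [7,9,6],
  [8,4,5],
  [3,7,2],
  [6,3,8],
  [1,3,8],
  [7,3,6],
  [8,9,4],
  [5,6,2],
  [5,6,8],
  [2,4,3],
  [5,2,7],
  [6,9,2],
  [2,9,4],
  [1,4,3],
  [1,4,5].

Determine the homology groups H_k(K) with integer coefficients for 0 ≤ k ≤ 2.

H_0 ≅ Z,  H_1 ≅ Z ⊕ Z/2,  H_2 = 0.

Take the total order 1 < 2 < 3 < 4 < 5 < 6 < 7 < 8 < 9 on the vertex set. Then K (dimension 2) consists of the simplices:

  0-simplices (9): [1], [2], [3], [4], [5], [6], [7], [8], [9]
  1-simplices (27): (27 of them)
  2-simplices (18): [1,3,4], [1,3,8], [1,4,5], [1,5,7], [1,7,9], [1,8,9], [2,3,4], [2,3,7], [2,4,9], [2,5,6], [2,5,7], [2,6,9], [3,6,7], [3,6,8], [4,5,8], [4,8,9], [5,6,8], [6,7,9]

Hence C_0 ≅ Z^9, C_1 ≅ Z^27, C_2 ≅ Z^18.

Boundary ∂_1: C_1 → C_0 sends each edge [p,q] (with p < q) to q − p.
The 9×27 boundary matrix has rank 8 and Smith normal form diag(1,1,1,1,1,1,1,1).

∂_2: C_2 → C_1 acts by ∂[p,q,r] = [q,r] − [p,r] + [p,q]. For instance
  ∂[2,3,4] = [3,4] − [2,4] + [2,3],
  ∂[3,6,8] = [6,8] − [3,8] + [3,6].
The 27×18 boundary matrix has rank 18 and Smith normal form diag(1,1,1,1,1,1,1,1,1,1,1,1,1,1,1,1,1,2).

Computing H_k = (kernel of ∂_k) / (image of ∂_{k+1}):

  H_0: rank C_0 − rank ∂_1 = 9 − 8 = 1, and the invariant factors of ∂_1 are all 1, so H_0 ≅ Z.
  H_1: rank ker ∂_1 − rank ∂_2 = (27 − 8) − 18 = 1, and ∂_2 has invariant factor 2 > 1, so H_1 ≅ Z ⊕ Z/2.
  H_2: rank ker ∂_2 − rank ∂_3 = (18 − 18) − 0 = 0, and there is no ∂_3, so H_2 ≅ 0.

As a check, the Euler characteristic is 9 − 27 + 18 = 0, which agrees with 1 − 1 + 0 = 0.
(K is a triangulation of the Klein bottle.)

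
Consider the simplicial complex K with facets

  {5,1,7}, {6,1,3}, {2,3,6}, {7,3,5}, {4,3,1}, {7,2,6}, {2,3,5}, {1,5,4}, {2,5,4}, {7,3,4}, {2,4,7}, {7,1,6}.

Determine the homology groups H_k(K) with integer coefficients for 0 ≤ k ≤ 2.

H_0 = Z,  H_1 = Z/2,  H_2 = 0.

We work with the vertex ordering 1 < 2 < 3 < 4 < 5 < 6 < 7. The simplices of K, each written with vertices in increasing order, are:

  0-simplices (7): [1], [2], [3], [4], [5], [6], [7]
  1-simplices (18): [1,3], [1,4], [1,5], [1,6], [1,7], [2,3], [2,4], [2,5], [2,6], [2,7], [3,4], [3,5], [3,6], [3,7], [4,5], [4,7], [5,7], [6,7]
  2-simplices (12): [1,3,4], [1,3,6], [1,4,5], [1,5,7], [1,6,7], [2,3,5], [2,3,6], [2,4,5], [2,4,7], [2,6,7], [3,4,7], [3,5,7]

Hence C_0 ≅ Z^7, C_1 ≅ Z^18, C_2 ≅ Z^12.

∂_1: C_1 → C_0 maps an edge to its endpoints' difference, ∂[p,q] = q − p. For instance
  ∂[3,4] = [4] − [3].
This gives a 7×18 integer matrix of rank 6; reducing to Smith normal form yields diagonal entries (1,1,1,1,1,1).

Boundary ∂_2: C_2 → C_1 maps a triangle to the signed sum of its edges. For instance
  ∂[2,4,7] = [4,7] − [2,7] + [2,4],
  ∂[2,4,5] = [4,5] − [2,5] + [2,4].
The resulting 18×12 matrix has rank 12, and its Smith normal form has invariant factors (1,1,1,1,1,1,1,1,1,1,1,2).

Reading off H_k = ker ∂_k / im ∂_{k+1}:

  H_0: rank C_0 − rank ∂_1 = 7 − 6 = 1, and the invariant factors of ∂_1 are all 1, so H_0 ≅ Z.
  H_1: rank ker ∂_1 − rank ∂_2 = (18 − 6) − 12 = 0, and ∂_2 has invariant factor 2 > 1, so H_1 ≅ Z/2.
  H_2: rank ker ∂_2 − rank ∂_3 = (12 − 12) − 0 = 0, and there is no ∂_3, so H_2 ≅ 0.

As a check, the Euler characteristic is 7 − 18 + 12 = 1, which agrees with 1 − 0 + 0 = 1.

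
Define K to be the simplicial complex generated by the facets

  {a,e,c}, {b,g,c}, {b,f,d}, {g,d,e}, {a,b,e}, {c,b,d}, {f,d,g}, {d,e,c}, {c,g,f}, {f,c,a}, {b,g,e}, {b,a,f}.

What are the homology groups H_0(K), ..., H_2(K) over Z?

K has 7 vertices, 18 edges, 12 triangles.
rank ∂_0 = 0, rank ∂_1 = 6 ⇒ b_0 = 7 − 0 − 6 = 1; all invariant factors of ∂_1 are 1 so no torsion. So H_0 = Z.
rank ∂_1 = 6, rank ∂_2 = 12 ⇒ b_1 = 18 − 6 − 12 = 0; ∂_2 has invariant factor(s) [2] giving torsion. So H_1 = Z/2Z.
rank ∂_2 = 12, rank ∂_3 = 0 ⇒ b_2 = 12 − 12 − 0 = 0. So H_2 = 0.

H_0 = Z,  H_1 = Z/2Z,  H_2 = 0.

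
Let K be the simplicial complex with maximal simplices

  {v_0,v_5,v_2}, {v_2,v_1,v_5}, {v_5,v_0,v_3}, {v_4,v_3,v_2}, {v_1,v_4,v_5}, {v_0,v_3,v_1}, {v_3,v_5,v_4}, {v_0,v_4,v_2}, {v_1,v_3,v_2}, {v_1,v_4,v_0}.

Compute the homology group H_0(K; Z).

H_0 ≅ Z.

K has 6 vertices, 15 edges, 10 triangles.
rank ∂_0 = 0, rank ∂_1 = 5 ⇒ b_0 = 6 − 0 − 5 = 1; all invariant factors of ∂_1 are 1 so no torsion. So H_0 ≅ Z.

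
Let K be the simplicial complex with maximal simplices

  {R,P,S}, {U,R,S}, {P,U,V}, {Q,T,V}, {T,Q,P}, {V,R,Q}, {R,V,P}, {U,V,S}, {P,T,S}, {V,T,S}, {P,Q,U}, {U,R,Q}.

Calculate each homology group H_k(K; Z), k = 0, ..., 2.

We work with the vertex ordering P < Q < R < S < T < U < V. The simplices of K, each written with vertices in increasing order, are:

  0-simplices (7): P, Q, R, S, T, U, V
  1-simplices (18): PQ, PR, PS, PT, PU, PV, QR, QT, QU, QV, RS, RU, RV, ST, SU, SV, TV, UV
  2-simplices (12): PQT, PQU, PRS, PRV, PST, PUV, QRU, QRV, QTV, RSU, STV, SUV

so the chain groups are C_0 ≅ Z^7, C_1 ≅ Z^18, C_2 ≅ Z^12.

Boundary ∂_1: C_1 → C_0 is given by ∂[p,q] = [q] − [p]. For instance
  ∂PR = R − P.
As a 7×18 matrix over Z this has rank 6, with invariant factors (1,1,1,1,1,1).

Boundary ∂_2: C_2 → C_1 maps a triangle to the signed sum of its edges. For instance
  ∂QTV = TV − QV + QT,
  ∂STV = TV − SV + ST.
As a 18×12 matrix over Z this has rank 12, with invariant factors (1,1,1,1,1,1,1,1,1,1,1,2).

Now H_k = ker ∂_k / im ∂_{k+1}, so:

  H_0: rank C_0 − rank ∂_1 = 7 − 6 = 1, and the invariant factors of ∂_1 are all 1, so H_0 = Z.
  H_1: rank ker ∂_1 − rank ∂_2 = (18 − 6) − 12 = 0, and ∂_2 has invariant factor 2 > 1, so H_1 = Z/2Z.
  H_2: rank ker ∂_2 − rank ∂_3 = (12 − 12) − 0 = 0, and there is no ∂_3, so H_2 = 0.

As a check, the Euler characteristic is 7 − 18 + 12 = 1, which agrees with 1 − 0 + 0 = 1.

H_0 ≅ Z,  H_1 ≅ Z/2Z,  H_2 = 0.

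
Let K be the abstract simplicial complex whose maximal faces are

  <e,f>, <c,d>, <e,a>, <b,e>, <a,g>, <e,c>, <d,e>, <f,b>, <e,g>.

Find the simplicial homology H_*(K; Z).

H_0 ≅ Z,  H_1 ≅ Z^3.

Fix the vertex order a < b < c < d < e < f < g and write every simplex with vertices in increasing order. Then dim K = 1 and the simplices of K are:

  0-simplices (7): a, b, c, d, e, f, g
  1-simplices (9): ae, ag, be, bf, cd, ce, de, ef, eg

so the chain groups are C_0 ≅ Z^7, C_1 ≅ Z^9.

∂_1: C_1 → C_0 sends each edge [p,q] (with p < q) to q − p.
This gives a 7×9 integer matrix of rank 6; reducing to Smith normal form yields diagonal entries (1,1,1,1,1,1).

Now H_k = ker ∂_k / im ∂_{k+1}, so:

  H_0: rank C_0 − rank ∂_1 = 7 − 6 = 1, and the invariant factors of ∂_1 are all 1, so H_0 = Z.
  H_1: rank ker ∂_1 − rank ∂_2 = (9 − 6) − 0 = 3, and there is no ∂_2, so H_1 = Z^3.

As a check, the Euler characteristic is 7 − 9 = -2, which agrees with 1 − 3 = -2.
(K is a triangulation of a wedge of 3 circles.)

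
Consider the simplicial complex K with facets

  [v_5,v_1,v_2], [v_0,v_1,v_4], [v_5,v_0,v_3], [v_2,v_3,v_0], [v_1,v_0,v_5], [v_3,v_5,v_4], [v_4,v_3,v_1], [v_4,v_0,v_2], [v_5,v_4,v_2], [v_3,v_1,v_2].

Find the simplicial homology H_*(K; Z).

Take the total order v_0 < v_1 < v_2 < v_3 < v_4 < v_5 on the vertex set. Then K (dimension 2) consists of the simplices:

  0-simplices (6): [v_0], [v_1], [v_2], [v_3], [v_4], [v_5]
  1-simplices (15): (15 of them)
  2-simplices (10): [v_0,v_1,v_4], [v_0,v_1,v_5], [v_0,v_2,v_3], [v_0,v_2,v_4], [v_0,v_3,v_5], [v_1,v_2,v_3], [v_1,v_2,v_5], [v_1,v_3,v_4], [v_2,v_4,v_5], [v_3,v_4,v_5]

giving chain groups C_0 ≅ Z^6, C_1 ≅ Z^15, C_2 ≅ Z^10.

The boundary map ∂_1: C_1 → C_0 is given by ∂[p,q] = [q] − [p].
The 6×15 boundary matrix has rank 5 and Smith normal form diag(1,1,1,1,1).

The boundary map ∂_2: C_2 → C_1 maps a triangle to the signed sum of its edges. For instance
  ∂[v_2,v_4,v_5] = [v_4,v_5] − [v_2,v_5] + [v_2,v_4],
  ∂[v_1,v_2,v_5] = [v_2,v_5] − [v_1,v_5] + [v_1,v_2].
The 15×10 boundary matrix has rank 10 and Smith normal form diag(1,1,1,1,1,1,1,1,1,2).

Computing H_k = (kernel of ∂_k) / (image of ∂_{k+1}):

  H_0: rank C_0 − rank ∂_1 = 6 − 5 = 1, and the invariant factors of ∂_1 are all 1, so H_0 = Z.
  H_1: rank ker ∂_1 − rank ∂_2 = (15 − 5) − 10 = 0, and ∂_2 has invariant factor 2 > 1, so H_1 = Z/2.
  H_2: rank ker ∂_2 − rank ∂_3 = (10 − 10) − 0 = 0, and there is no ∂_3, so H_2 = 0.

(K is a triangulation of the real projective plane RP^2.)

H_0 = Z,  H_1 = Z/2,  H_2 = 0.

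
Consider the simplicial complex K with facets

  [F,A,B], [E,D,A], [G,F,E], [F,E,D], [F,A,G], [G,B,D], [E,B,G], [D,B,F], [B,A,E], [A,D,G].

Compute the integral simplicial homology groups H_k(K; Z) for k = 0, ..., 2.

Order the vertices as A < B < D < E < F < G. Listing each simplex with vertices in this order, K has dimension 2 with simplices:

  0-simplices (6): A, B, D, E, F, G
  1-simplices (15): AB, AD, AE, AF, AG, BD, BE, BF, BG, DE, DF, DG, EF, EG, FG
  2-simplices (10): ABE, ABF, ADE, ADG, AFG, BDF, BDG, BEG, DEF, EFG

Hence C_0 ≅ Z^6, C_1 ≅ Z^15, C_2 ≅ Z^10.

Boundary ∂_1: C_1 → C_0 is given by ∂[p,q] = [q] − [p]. For instance
  ∂EG = G − E.
The 6×15 boundary matrix has rank 5 and Smith normal form diag(1,1,1,1,1).

The boundary map ∂_2: C_2 → C_1 maps a triangle to the signed sum of its edges. For instance
  ∂ADG = DG − AG + AD,
  ∂ADE = DE − AE + AD.
This gives a 15×10 integer matrix of rank 10; reducing to Smith normal form yields diagonal entries (1,1,1,1,1,1,1,1,1,2).

From H_k ≅ ker(∂_k) / im(∂_{k+1}) we obtain:

  H_0: rank C_0 − rank ∂_1 = 6 − 5 = 1, and the invariant factors of ∂_1 are all 1, so H_0 ≅ Z.
  H_1: rank ker ∂_1 − rank ∂_2 = (15 − 5) − 10 = 0, and ∂_2 has invariant factor 2 > 1, so H_1 ≅ Z/2Z.
  H_2: rank ker ∂_2 − rank ∂_3 = (10 − 10) − 0 = 0, and there is no ∂_3, so H_2 ≅ 0.

H_0 ≅ Z,  H_1 ≅ Z/2Z,  H_2 = 0.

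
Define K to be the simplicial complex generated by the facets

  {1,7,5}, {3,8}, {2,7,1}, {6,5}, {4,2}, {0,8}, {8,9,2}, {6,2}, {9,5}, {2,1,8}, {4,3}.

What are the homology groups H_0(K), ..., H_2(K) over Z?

We work with the vertex ordering 0 < 1 < 2 < 3 < 4 < 5 < 6 < 7 < 8 < 9. The simplices of K, each written with vertices in increasing order, are:

  0-simplices (10): [0], [1], [2], [3], [4], [5], [6], [7], [8], [9]
  1-simplices (16): [0,8], [1,2], [1,5], [1,7], [1,8], [2,4], [2,6], [2,7], [2,8], [2,9], [3,4], [3,8], [5,6], [5,7], [5,9], [8,9]
  2-simplices (4): [1,2,7], [1,2,8], [1,5,7], [2,8,9]

giving chain groups C_0 ≅ Z^10, C_1 ≅ Z^16, C_2 ≅ Z^4.

The boundary map ∂_1: C_1 → C_0 maps an edge to its endpoints' difference, ∂[p,q] = q − p. For instance
  ∂[8,9] = [9] − [8].
The 10×16 boundary matrix has rank 9 and Smith normal form diag(1,1,1,1,1,1,1,1,1).

The boundary map ∂_2: C_2 → C_1 acts by ∂[p,q,r] = [q,r] − [p,r] + [p,q]. For instance
  ∂[1,2,7] = [2,7] − [1,7] + [1,2],
  ∂[1,5,7] = [5,7] − [1,7] + [1,5].
As a 16×4 matrix over Z this has rank 4, with invariant factors (1,1,1,1).

Computing H_k = (kernel of ∂_k) / (image of ∂_{k+1}):

  H_0: rank C_0 − rank ∂_1 = 10 − 9 = 1, and the invariant factors of ∂_1 are all 1, so H_0 = Z.
  H_1: rank ker ∂_1 − rank ∂_2 = (16 − 9) − 4 = 3, and the invariant factors of ∂_2 are all 1, so H_1 = Z^3.
  H_2: rank ker ∂_2 − rank ∂_3 = (4 − 4) − 0 = 0, and there is no ∂_3, so H_2 = 0.

H_0 = Z,  H_1 = Z^3,  H_2 = 0.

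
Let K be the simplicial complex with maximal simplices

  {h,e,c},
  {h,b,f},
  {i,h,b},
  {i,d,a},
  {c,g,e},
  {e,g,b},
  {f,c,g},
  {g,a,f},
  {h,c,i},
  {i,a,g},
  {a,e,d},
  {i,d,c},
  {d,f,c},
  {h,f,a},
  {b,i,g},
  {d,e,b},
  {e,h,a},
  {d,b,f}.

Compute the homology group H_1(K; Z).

H_1 = Z^2.

Take the total order a < b < c < d < e < f < g < h < i on the vertex set. Then K (dimension 2) consists of the simplices:

  0-simplices (9): a, b, c, d, e, f, g, h, i
  1-simplices (27): ad, ae, af, ag, ah, ai, bd, be, bf, bg, bh, bi, cd, ce, cf, cg, ch, ci, de, df, di, eg, eh, fg, fh, gi, hi
  2-simplices (18): ade, adi, aeh, afg, afh, agi, bde, bdf, beg, bfh, bgi, bhi, cdf, cdi, ceg, ceh, cfg, chi

so the chain groups are C_0 ≅ Z^9, C_1 ≅ Z^27, C_2 ≅ Z^18.

Boundary ∂_1: C_1 → C_0 is given by ∂[p,q] = [q] − [p]. For instance
  ∂ad = d − a.
The 9×27 boundary matrix has rank 8 and Smith normal form diag(1,1,1,1,1,1,1,1).

The boundary map ∂_2: C_2 → C_1 maps a triangle to the signed sum of its edges. For instance
  ∂ceg = eg − cg + ce,
  ∂bdf = df − bf + bd.
This gives a 27×18 integer matrix of rank 17; reducing to Smith normal form yields diagonal entries (1,1,1,1,1,1,1,1,1,1,1,1,1,1,1,1,1).

Computing H_k = (kernel of ∂_k) / (image of ∂_{k+1}):

  H_1: rank ker ∂_1 − rank ∂_2 = (27 − 8) − 17 = 2, and the invariant factors of ∂_2 are all 1, so H_1 ≅ Z^2.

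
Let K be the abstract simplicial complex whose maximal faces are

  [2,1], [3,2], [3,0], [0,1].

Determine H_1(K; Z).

H_1 = Z.

Take the total order 0 < 1 < 2 < 3 on the vertex set. Then K (dimension 1) consists of the simplices:

  0-simplices (4): [0], [1], [2], [3]
  1-simplices (4): [0,1], [0,3], [1,2], [2,3]

so the chain groups are C_0 ≅ Z^4, C_1 ≅ Z^4.

∂_1: C_1 → C_0 maps an edge to its endpoints' difference, ∂[p,q] = q − p. For instance
  ∂[0,3] = [3] − [0].
This gives a 4×4 integer matrix of rank 3; reducing to Smith normal form yields diagonal entries (1,1,1).

Computing H_k = (kernel of ∂_k) / (image of ∂_{k+1}):

  H_1: rank ker ∂_1 − rank ∂_2 = (4 − 3) − 0 = 1, and there is no ∂_2, so H_1 = Z.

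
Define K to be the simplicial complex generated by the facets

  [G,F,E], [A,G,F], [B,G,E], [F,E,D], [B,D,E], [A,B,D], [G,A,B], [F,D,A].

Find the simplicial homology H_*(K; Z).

K has 6 vertices, 12 edges, 8 triangles.
rank ∂_0 = 0, rank ∂_1 = 5 ⇒ b_0 = 6 − 0 − 5 = 1; all invariant factors of ∂_1 are 1 so no torsion. So H_0 = Z.
rank ∂_1 = 5, rank ∂_2 = 7 ⇒ b_1 = 12 − 5 − 7 = 0; all invariant factors of ∂_2 are 1 so no torsion. So H_1 = 0.
rank ∂_2 = 7, rank ∂_3 = 0 ⇒ b_2 = 8 − 7 − 0 = 1. So H_2 = Z.

H_0 = Z,  H_1 = 0,  H_2 = Z.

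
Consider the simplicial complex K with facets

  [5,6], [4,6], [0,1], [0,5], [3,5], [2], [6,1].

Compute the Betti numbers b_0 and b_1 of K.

b_0 = 2, b_1 = 1.

Take the total order 0 < 1 < 2 < 3 < 4 < 5 < 6 on the vertex set. Then K (dimension 1) consists of the simplices:

  0-simplices (7): [0], [1], [2], [3], [4], [5], [6]
  1-simplices (6): [0,1], [0,5], [1,6], [3,5], [4,6], [5,6]

Hence C_0 ≅ Z^7, C_1 ≅ Z^6.

Boundary ∂_1: C_1 → C_0 maps an edge to its endpoints' difference, ∂[p,q] = q − p.
The 7×6 boundary matrix has rank 5 and Smith normal form diag(1,1,1,1,1).

Now H_k = ker ∂_k / im ∂_{k+1}, so:

  H_0: rank C_0 − rank ∂_1 = 7 − 5 = 2, and the invariant factors of ∂_1 are all 1, so H_0 = Z^2.
  H_1: rank ker ∂_1 − rank ∂_2 = (6 − 5) − 0 = 1, and there is no ∂_2, so H_1 = Z.

Hence the Betti numbers are b_0 = 2, b_1 = 1.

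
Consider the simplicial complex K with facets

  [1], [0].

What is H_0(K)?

H_0 ≅ Z^2.

We work with the vertex ordering 0 < 1. The simplices of K, each written with vertices in increasing order, are:

  0-simplices (2): [0], [1]

giving chain groups C_0 ≅ Z^2.

Now H_k = ker ∂_k / im ∂_{k+1}, so:

  H_0: rank C_0 − rank ∂_1 = 2 − 0 = 2, and there is no ∂_1, so H_0 = Z^2.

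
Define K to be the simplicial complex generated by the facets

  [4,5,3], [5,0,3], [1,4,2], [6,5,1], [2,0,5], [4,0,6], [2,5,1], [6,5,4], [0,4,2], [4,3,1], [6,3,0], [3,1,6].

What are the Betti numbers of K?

Fix the vertex order 0 < 1 < 2 < 3 < 4 < 5 < 6 and write every simplex with vertices in increasing order. Then dim K = 2 and the simplices of K are:

  0-simplices (7): [0], [1], [2], [3], [4], [5], [6]
  1-simplices (18): [0,2], [0,3], [0,4], [0,5], [0,6], [1,2], [1,3], [1,4], [1,5], [1,6], [2,4], [2,5], [3,4], [3,5], [3,6], [4,5], [4,6], [5,6]
  2-simplices (12): [0,2,4], [0,2,5], [0,3,5], [0,3,6], [0,4,6], [1,2,4], [1,2,5], [1,3,4], [1,3,6], [1,5,6], [3,4,5], [4,5,6]

Hence C_0 ≅ Z^7, C_1 ≅ Z^18, C_2 ≅ Z^12.

The boundary map ∂_1: C_1 → C_0 sends each edge [p,q] (with p < q) to q − p. For instance
  ∂[4,6] = [6] − [4].
As a 7×18 matrix over Z this has rank 6, with invariant factors (1,1,1,1,1,1).

Boundary ∂_2: C_2 → C_1 maps a triangle to the signed sum of its edges. For instance
  ∂[1,5,6] = [5,6] − [1,6] + [1,5],
  ∂[3,4,5] = [4,5] − [3,5] + [3,4].
As a 18×12 matrix over Z this has rank 12, with invariant factors (1,1,1,1,1,1,1,1,1,1,1,2).

Computing H_k = (kernel of ∂_k) / (image of ∂_{k+1}):

  H_0: rank C_0 − rank ∂_1 = 7 − 6 = 1, and the invariant factors of ∂_1 are all 1, so H_0 = Z.
  H_1: rank ker ∂_1 − rank ∂_2 = (18 − 6) − 12 = 0, and ∂_2 has invariant factor 2 > 1, so H_1 = Z/2Z.
  H_2: rank ker ∂_2 − rank ∂_3 = (12 − 12) − 0 = 0, and there is no ∂_3, so H_2 = 0.

As a check, the Euler characteristic is 7 − 18 + 12 = 1, which agrees with 1 − 0 + 0 = 1.

Hence the Betti numbers are b_0 = 1, b_1 = 0, b_2 = 0.

b_0 = 1, b_1 = 0, b_2 = 0.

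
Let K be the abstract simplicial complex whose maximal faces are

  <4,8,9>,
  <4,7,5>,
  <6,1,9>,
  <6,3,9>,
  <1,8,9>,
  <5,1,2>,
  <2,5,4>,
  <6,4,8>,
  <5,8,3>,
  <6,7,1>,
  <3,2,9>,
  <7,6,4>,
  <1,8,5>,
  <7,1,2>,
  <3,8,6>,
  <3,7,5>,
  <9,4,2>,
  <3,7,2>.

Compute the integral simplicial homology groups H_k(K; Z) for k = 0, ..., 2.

H_0 = Z,  H_1 = Z × Z/2,  H_2 = 0.

Fix the vertex order 1 < 2 < 3 < 4 < 5 < 6 < 7 < 8 < 9 and write every simplex with vertices in increasing order. Then dim K = 2 and the simplices of K are:

  0-simplices (9): [1], [2], [3], [4], [5], [6], [7], [8], [9]
  1-simplices (27): (27 of them)
  2-simplices (18): [1,2,5], [1,2,7], [1,5,8], [1,6,7], [1,6,9], [1,8,9], [2,3,7], [2,3,9], [2,4,5], [2,4,9], [3,5,7], [3,5,8], [3,6,8], [3,6,9], [4,5,7], [4,6,7], [4,6,8], [4,8,9]

giving chain groups C_0 ≅ Z^9, C_1 ≅ Z^27, C_2 ≅ Z^18.

∂_1: C_1 → C_0 maps an edge to its endpoints' difference, ∂[p,q] = q − p. For instance
  ∂[4,6] = [6] − [4].
As a 9×27 matrix over Z this has rank 8, with invariant factors (1,1,1,1,1,1,1,1).

Boundary ∂_2: C_2 → C_1 acts by ∂[p,q,r] = [q,r] − [p,r] + [p,q]. For instance
  ∂[3,5,7] = [5,7] − [3,7] + [3,5],
  ∂[4,6,8] = [6,8] − [4,8] + [4,6].
This gives a 27×18 integer matrix of rank 18; reducing to Smith normal form yields diagonal entries (1,1,1,1,1,1,1,1,1,1,1,1,1,1,1,1,1,2).

Reading off H_k = ker ∂_k / im ∂_{k+1}:

  H_0: rank C_0 − rank ∂_1 = 9 − 8 = 1, and the invariant factors of ∂_1 are all 1, so H_0 ≅ Z.
  H_1: rank ker ∂_1 − rank ∂_2 = (27 − 8) − 18 = 1, and ∂_2 has invariant factor 2 > 1, so H_1 ≅ Z × Z/2.
  H_2: rank ker ∂_2 − rank ∂_3 = (18 − 18) − 0 = 0, and there is no ∂_3, so H_2 ≅ 0.

As a check, the Euler characteristic is 9 − 27 + 18 = 0, which agrees with 1 − 1 + 0 = 0.
(K is a triangulation of the Klein bottle.)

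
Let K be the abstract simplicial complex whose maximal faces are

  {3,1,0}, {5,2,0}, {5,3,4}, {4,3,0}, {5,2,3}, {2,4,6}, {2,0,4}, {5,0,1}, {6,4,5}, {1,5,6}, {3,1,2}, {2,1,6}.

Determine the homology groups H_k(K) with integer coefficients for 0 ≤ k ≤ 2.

H_0 ≅ Z,  H_1 ≅ Z/2Z,  H_2 = 0.

We work with the vertex ordering 0 < 1 < 2 < 3 < 4 < 5 < 6. The simplices of K, each written with vertices in increasing order, are:

  0-simplices (7): [0], [1], [2], [3], [4], [5], [6]
  1-simplices (18): [0,1], [0,2], [0,3], [0,4], [0,5], [1,2], [1,3], [1,5], [1,6], [2,3], [2,4], [2,5], [2,6], [3,4], [3,5], [4,5], [4,6], [5,6]
  2-simplices (12): [0,1,3], [0,1,5], [0,2,4], [0,2,5], [0,3,4], [1,2,3], [1,2,6], [1,5,6], [2,3,5], [2,4,6], [3,4,5], [4,5,6]

Hence C_0 ≅ Z^7, C_1 ≅ Z^18, C_2 ≅ Z^12.

∂_1: C_1 → C_0 maps an edge to its endpoints' difference, ∂[p,q] = q − p. For instance
  ∂[2,3] = [3] − [2].
This gives a 7×18 integer matrix of rank 6; reducing to Smith normal form yields diagonal entries (1,1,1,1,1,1).

∂_2: C_2 → C_1 acts by ∂[p,q,r] = [q,r] − [p,r] + [p,q]. For instance
  ∂[0,2,5] = [2,5] − [0,5] + [0,2],
  ∂[3,4,5] = [4,5] − [3,5] + [3,4].
The 18×12 boundary matrix has rank 12 and Smith normal form diag(1,1,1,1,1,1,1,1,1,1,1,2).

Now H_k = ker ∂_k / im ∂_{k+1}, so:

  H_0: rank C_0 − rank ∂_1 = 7 − 6 = 1, and the invariant factors of ∂_1 are all 1, so H_0 ≅ Z.
  H_1: rank ker ∂_1 − rank ∂_2 = (18 − 6) − 12 = 0, and ∂_2 has invariant factor 2 > 1, so H_1 ≅ Z/2Z.
  H_2: rank ker ∂_2 − rank ∂_3 = (12 − 12) − 0 = 0, and there is no ∂_3, so H_2 ≅ 0.

As a check, the Euler characteristic is 7 − 18 + 12 = 1, which agrees with 1 − 0 + 0 = 1.
(K is a triangulation of the real projective plane RP^2.)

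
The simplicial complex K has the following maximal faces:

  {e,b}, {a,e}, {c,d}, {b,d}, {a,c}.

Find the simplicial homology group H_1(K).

H_1 = Z.

Fix the vertex order a < b < c < d < e and write every simplex with vertices in increasing order. Then dim K = 1 and the simplices of K are:

  0-simplices (5): a, b, c, d, e
  1-simplices (5): ac, ae, bd, be, cd

Hence C_0 ≅ Z^5, C_1 ≅ Z^5.

∂_1: C_1 → C_0 maps an edge to its endpoints' difference, ∂[p,q] = q − p. For instance
  ∂be = e − b.
This gives a 5×5 integer matrix of rank 4; reducing to Smith normal form yields diagonal entries (1,1,1,1).

From H_k ≅ ker(∂_k) / im(∂_{k+1}) we obtain:

  H_1: rank ker ∂_1 − rank ∂_2 = (5 − 4) − 0 = 1, and there is no ∂_2, so H_1 ≅ Z.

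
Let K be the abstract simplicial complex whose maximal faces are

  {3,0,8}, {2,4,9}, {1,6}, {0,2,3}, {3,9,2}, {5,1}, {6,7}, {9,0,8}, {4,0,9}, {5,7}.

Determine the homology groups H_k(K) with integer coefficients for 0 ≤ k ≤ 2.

H_0 ≅ Z^2,  H_1 ≅ Z^2,  H_2 = 0.

Fix the vertex order 0 < 1 < 2 < 3 < 4 < 5 < 6 < 7 < 8 < 9 and write every simplex with vertices in increasing order. Then dim K = 2 and the simplices of K are:

  0-simplices (10): [0], [1], [2], [3], [4], [5], [6], [7], [8], [9]
  1-simplices (16): [0,2], [0,3], [0,4], [0,8], [0,9], [1,5], [1,6], [2,3], [2,4], [2,9], [3,8], [3,9], [4,9], [5,7], [6,7], [8,9]
  2-simplices (6): [0,2,3], [0,3,8], [0,4,9], [0,8,9], [2,3,9], [2,4,9]

Hence C_0 ≅ Z^10, C_1 ≅ Z^16, C_2 ≅ Z^6.

Boundary ∂_1: C_1 → C_0 is given by ∂[p,q] = [q] − [p]. For instance
  ∂[6,7] = [7] − [6].
The 10×16 boundary matrix has rank 8 and Smith normal form diag(1,1,1,1,1,1,1,1).

∂_2: C_2 → C_1 acts by ∂[p,q,r] = [q,r] − [p,r] + [p,q]. For instance
  ∂[2,4,9] = [4,9] − [2,9] + [2,4],
  ∂[0,4,9] = [4,9] − [0,9] + [0,4].
The resulting 16×6 matrix has rank 6, and its Smith normal form has invariant factors (1,1,1,1,1,1).

From H_k ≅ ker(∂_k) / im(∂_{k+1}) we obtain:

  H_0: rank C_0 − rank ∂_1 = 10 − 8 = 2, and the invariant factors of ∂_1 are all 1, so H_0 = Z^2.
  H_1: rank ker ∂_1 − rank ∂_2 = (16 − 8) − 6 = 2, and the invariant factors of ∂_2 are all 1, so H_1 = Z^2.
  H_2: rank ker ∂_2 − rank ∂_3 = (6 − 6) − 0 = 0, and there is no ∂_3, so H_2 = 0.

(K is a triangulation of the disjoint union of the circle S^1 and the cylinder S^1 x I.)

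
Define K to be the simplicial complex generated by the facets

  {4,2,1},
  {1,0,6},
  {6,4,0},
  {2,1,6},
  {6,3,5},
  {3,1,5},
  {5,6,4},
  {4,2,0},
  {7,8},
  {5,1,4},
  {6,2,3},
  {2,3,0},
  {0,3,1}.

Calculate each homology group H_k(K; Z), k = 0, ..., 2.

Order the vertices as 0 < 1 < 2 < 3 < 4 < 5 < 6 < 7 < 8. Listing each simplex with vertices in this order, K has dimension 2 with simplices:

  0-simplices (9): [0], [1], [2], [3], [4], [5], [6], [7], [8]
  1-simplices (19): [0,1], [0,2], [0,3], [0,4], [0,6], [1,2], [1,3], [1,4], [1,5], [1,6], [2,3], [2,4], [2,6], [3,5], [3,6], [4,5], [4,6], [5,6], [7,8]
  2-simplices (12): [0,1,3], [0,1,6], [0,2,3], [0,2,4], [0,4,6], [1,2,4], [1,2,6], [1,3,5], [1,4,5], [2,3,6], [3,5,6], [4,5,6]

so the chain groups are C_0 ≅ Z^9, C_1 ≅ Z^19, C_2 ≅ Z^12.

Boundary ∂_1: C_1 → C_0 sends each edge [p,q] (with p < q) to q − p. For instance
  ∂[2,4] = [4] − [2].
This gives a 9×19 integer matrix of rank 7; reducing to Smith normal form yields diagonal entries (1,1,1,1,1,1,1).

Boundary ∂_2: C_2 → C_1 acts by ∂[p,q,r] = [q,r] − [p,r] + [p,q]. For instance
  ∂[0,2,4] = [2,4] − [0,4] + [0,2],
  ∂[1,4,5] = [4,5] − [1,5] + [1,4].
The 19×12 boundary matrix has rank 12 and Smith normal form diag(1,1,1,1,1,1,1,1,1,1,1,2).

Now H_k = ker ∂_k / im ∂_{k+1}, so:

  H_0: rank C_0 − rank ∂_1 = 9 − 7 = 2, and the invariant factors of ∂_1 are all 1, so H_0 = Z^2.
  H_1: rank ker ∂_1 − rank ∂_2 = (19 − 7) − 12 = 0, and ∂_2 has invariant factor 2 > 1, so H_1 = Z/2.
  H_2: rank ker ∂_2 − rank ∂_3 = (12 − 12) − 0 = 0, and there is no ∂_3, so H_2 = 0.

H_0 ≅ Z^2,  H_1 ≅ Z/2,  H_2 = 0.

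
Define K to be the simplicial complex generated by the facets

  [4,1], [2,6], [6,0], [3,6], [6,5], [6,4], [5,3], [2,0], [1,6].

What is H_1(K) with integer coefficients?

We work with the vertex ordering 0 < 1 < 2 < 3 < 4 < 5 < 6. The simplices of K, each written with vertices in increasing order, are:

  0-simplices (7): [0], [1], [2], [3], [4], [5], [6]
  1-simplices (9): [0,2], [0,6], [1,4], [1,6], [2,6], [3,5], [3,6], [4,6], [5,6]

so the chain groups are C_0 ≅ Z^7, C_1 ≅ Z^9.

Boundary ∂_1: C_1 → C_0 sends each edge [p,q] (with p < q) to q − p. For instance
  ∂[0,6] = [6] − [0].
The resulting 7×9 matrix has rank 6, and its Smith normal form has invariant factors (1,1,1,1,1,1).

Now H_k = ker ∂_k / im ∂_{k+1}, so:

  H_1: rank ker ∂_1 − rank ∂_2 = (9 − 6) − 0 = 3, and there is no ∂_2, so H_1 ≅ Z^3.

H_1 ≅ Z^3.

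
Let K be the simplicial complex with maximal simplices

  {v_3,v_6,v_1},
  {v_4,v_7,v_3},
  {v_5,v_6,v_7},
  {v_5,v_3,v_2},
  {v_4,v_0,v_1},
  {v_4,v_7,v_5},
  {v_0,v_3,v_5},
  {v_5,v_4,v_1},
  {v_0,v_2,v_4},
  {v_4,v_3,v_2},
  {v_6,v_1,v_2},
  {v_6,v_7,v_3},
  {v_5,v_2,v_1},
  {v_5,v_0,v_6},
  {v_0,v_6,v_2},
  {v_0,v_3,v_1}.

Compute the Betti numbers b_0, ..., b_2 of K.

We work with the vertex ordering v_0 < v_1 < v_2 < v_3 < v_4 < v_5 < v_6 < v_7. The simplices of K, each written with vertices in increasing order, are:

  0-simplices (8): [v_0], [v_1], [v_2], [v_3], [v_4], [v_5], [v_6], [v_7]
  1-simplices (24): (24 of them)
  2-simplices (16): (16 of them)

giving chain groups C_0 ≅ Z^8, C_1 ≅ Z^24, C_2 ≅ Z^16.

∂_1: C_1 → C_0 is given by ∂[p,q] = [q] − [p]. For instance
  ∂[v_2,v_5] = [v_5] − [v_2].
The resulting 8×24 matrix has rank 7, and its Smith normal form has invariant factors (1,1,1,1,1,1,1).

The boundary map ∂_2: C_2 → C_1 acts by ∂[p,q,r] = [q,r] − [p,r] + [p,q]. For instance
  ∂[v_3,v_4,v_7] = [v_4,v_7] − [v_3,v_7] + [v_3,v_4],
  ∂[v_1,v_2,v_5] = [v_2,v_5] − [v_1,v_5] + [v_1,v_2].
The 24×16 boundary matrix has rank 15 and Smith normal form diag(1,1,1,1,1,1,1,1,1,1,1,1,1,1,1).

Reading off H_k = ker ∂_k / im ∂_{k+1}:

  H_0: rank C_0 − rank ∂_1 = 8 − 7 = 1, and the invariant factors of ∂_1 are all 1, so H_0 = Z.
  H_1: rank ker ∂_1 − rank ∂_2 = (24 − 7) − 15 = 2, and the invariant factors of ∂_2 are all 1, so H_1 = Z^2.
  H_2: rank ker ∂_2 − rank ∂_3 = (16 − 15) − 0 = 1, and there is no ∂_3, so H_2 = Z.

As a check, the Euler characteristic is 8 − 24 + 16 = 0, which agrees with 1 − 2 + 1 = 0.
(K is a triangulation of the torus T^2.)

Hence the Betti numbers are b_0 = 1, b_1 = 2, b_2 = 1.

b_0 = 1, b_1 = 2, b_2 = 1.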